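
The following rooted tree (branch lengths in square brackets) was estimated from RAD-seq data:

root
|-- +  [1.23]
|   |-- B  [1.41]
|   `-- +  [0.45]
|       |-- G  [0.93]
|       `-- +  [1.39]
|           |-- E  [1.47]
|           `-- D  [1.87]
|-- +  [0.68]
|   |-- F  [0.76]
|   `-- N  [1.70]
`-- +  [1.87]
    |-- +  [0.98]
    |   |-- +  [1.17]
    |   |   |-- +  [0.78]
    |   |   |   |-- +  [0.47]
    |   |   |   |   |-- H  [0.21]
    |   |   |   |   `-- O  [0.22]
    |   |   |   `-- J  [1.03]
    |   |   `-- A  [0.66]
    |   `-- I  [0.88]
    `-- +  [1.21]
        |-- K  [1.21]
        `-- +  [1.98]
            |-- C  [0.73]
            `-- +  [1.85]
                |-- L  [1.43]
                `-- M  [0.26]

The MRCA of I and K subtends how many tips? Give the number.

9

The MRCA of I and K is the node subtending (((((H,O),J),A),I),(K,(C,(L,M)))).
That clade contains 9 terminal taxa: A, C, H, I, J, K, L, M, O.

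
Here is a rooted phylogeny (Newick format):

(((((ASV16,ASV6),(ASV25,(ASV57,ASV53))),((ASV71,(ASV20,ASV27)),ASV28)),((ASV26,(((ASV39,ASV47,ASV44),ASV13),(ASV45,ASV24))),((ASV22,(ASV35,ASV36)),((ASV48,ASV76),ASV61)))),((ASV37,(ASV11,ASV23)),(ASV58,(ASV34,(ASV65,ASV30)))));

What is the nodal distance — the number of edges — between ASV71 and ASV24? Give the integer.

The MRCA of ASV71 and ASV24 is the node subtending ((((ASV16,ASV6),(ASV25,(ASV57,ASV53))),((ASV71,(ASV20,ASV27)),ASV28)),((ASV26,(((ASV39,ASV47,ASV44),ASV13),(ASV45,ASV24))),((ASV22,(ASV35,ASV36)),((ASV48,ASV76),ASV61)))).
From ASV71 up to that node: 4 branches. From ASV24 up to the same node: 5 branches. Total: 4 + 5 = 9.

9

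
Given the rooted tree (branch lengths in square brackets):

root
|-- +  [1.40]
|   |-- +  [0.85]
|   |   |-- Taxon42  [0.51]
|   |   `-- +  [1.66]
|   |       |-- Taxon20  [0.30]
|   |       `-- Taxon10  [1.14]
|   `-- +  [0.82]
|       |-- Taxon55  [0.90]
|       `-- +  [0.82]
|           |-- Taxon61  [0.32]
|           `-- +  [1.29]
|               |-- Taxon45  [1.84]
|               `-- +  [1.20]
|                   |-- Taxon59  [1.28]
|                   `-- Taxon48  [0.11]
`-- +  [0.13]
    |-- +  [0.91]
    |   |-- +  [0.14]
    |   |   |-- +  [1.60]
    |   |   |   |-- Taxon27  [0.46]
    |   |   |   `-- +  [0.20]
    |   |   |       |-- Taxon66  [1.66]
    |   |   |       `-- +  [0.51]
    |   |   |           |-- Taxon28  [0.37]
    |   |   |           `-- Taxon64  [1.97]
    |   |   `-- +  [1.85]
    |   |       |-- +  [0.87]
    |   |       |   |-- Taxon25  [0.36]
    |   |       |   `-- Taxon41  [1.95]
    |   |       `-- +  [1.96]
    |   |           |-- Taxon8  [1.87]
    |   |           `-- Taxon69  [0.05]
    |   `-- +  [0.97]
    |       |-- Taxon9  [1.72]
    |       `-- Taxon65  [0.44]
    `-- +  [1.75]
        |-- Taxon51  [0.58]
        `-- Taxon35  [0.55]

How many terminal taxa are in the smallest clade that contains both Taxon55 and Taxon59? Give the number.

5

The MRCA of Taxon55 and Taxon59 is the node subtending (Taxon55,(Taxon61,(Taxon45,(Taxon59,Taxon48)))).
That clade contains 5 terminal taxa: Taxon45, Taxon48, Taxon55, Taxon59, Taxon61.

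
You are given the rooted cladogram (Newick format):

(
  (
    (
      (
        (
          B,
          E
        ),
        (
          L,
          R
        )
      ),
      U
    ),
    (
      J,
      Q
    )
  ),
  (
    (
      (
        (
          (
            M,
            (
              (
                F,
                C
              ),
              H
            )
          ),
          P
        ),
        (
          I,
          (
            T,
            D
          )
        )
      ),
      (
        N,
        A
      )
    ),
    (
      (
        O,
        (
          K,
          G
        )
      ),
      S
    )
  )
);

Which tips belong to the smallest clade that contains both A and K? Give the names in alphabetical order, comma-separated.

A, C, D, F, G, H, I, K, M, N, O, P, S, T

Tracing A: it sits inside (N,A).
Tracing K: it sits inside (K,G).
The smallest clade enclosing both is (((((M,((F,C),H)),P),(I,(T,D))),(N,A)),((O,(K,G)),S)); the answer is its 14 terminal taxa in alphabetical order.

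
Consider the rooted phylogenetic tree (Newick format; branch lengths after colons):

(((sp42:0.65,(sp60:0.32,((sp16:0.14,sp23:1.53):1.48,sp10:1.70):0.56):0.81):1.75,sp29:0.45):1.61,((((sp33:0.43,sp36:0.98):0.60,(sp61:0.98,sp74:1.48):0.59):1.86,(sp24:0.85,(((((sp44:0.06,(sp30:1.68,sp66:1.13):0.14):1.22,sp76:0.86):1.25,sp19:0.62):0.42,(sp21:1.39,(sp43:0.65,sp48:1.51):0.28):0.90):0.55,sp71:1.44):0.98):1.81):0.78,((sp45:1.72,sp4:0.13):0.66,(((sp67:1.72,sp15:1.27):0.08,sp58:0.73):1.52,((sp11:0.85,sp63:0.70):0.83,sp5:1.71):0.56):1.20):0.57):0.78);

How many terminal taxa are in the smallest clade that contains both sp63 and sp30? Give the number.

22

The MRCA of sp63 and sp30 is the node subtending ((((sp33,sp36),(sp61,sp74)),(sp24,(((((sp44,(sp30,sp66)),sp76),sp19),(sp21,(sp43,sp48))),sp71))),((sp45,sp4),(((sp67,sp15),sp58),((sp11,sp63),sp5)))).
That clade contains 22 terminal taxa: sp11, sp15, sp19, sp21, sp24, sp30, sp33, sp36, sp4, sp43, sp44, sp45, sp48, sp5, sp58, sp61, sp63, sp66, sp67, sp71, sp74, sp76.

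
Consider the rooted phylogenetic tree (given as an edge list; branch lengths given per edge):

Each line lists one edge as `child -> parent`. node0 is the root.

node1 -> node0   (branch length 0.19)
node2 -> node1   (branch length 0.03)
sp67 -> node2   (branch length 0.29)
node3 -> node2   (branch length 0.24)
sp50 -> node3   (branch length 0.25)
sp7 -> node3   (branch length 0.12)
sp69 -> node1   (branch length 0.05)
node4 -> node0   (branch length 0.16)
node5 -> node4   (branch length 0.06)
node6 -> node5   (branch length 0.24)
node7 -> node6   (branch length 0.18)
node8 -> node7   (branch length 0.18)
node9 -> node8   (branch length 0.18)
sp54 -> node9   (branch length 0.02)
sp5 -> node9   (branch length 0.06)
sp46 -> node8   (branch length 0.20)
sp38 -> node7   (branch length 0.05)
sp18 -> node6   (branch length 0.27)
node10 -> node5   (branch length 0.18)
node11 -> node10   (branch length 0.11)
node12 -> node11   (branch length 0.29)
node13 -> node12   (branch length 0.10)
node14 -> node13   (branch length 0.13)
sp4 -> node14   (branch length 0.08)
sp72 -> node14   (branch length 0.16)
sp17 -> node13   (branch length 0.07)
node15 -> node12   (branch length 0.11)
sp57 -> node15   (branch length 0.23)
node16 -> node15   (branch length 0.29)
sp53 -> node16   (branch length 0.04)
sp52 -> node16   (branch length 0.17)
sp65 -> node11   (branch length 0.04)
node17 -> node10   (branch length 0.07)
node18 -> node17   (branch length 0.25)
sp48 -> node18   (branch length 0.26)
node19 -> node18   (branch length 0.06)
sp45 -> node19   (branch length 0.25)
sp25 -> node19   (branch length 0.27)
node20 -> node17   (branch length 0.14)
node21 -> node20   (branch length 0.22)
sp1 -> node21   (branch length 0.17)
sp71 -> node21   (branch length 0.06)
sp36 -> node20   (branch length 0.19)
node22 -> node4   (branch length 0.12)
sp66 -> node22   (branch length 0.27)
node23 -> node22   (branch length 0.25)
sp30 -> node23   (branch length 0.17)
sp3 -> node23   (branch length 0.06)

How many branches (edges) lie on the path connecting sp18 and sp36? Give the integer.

6

The MRCA of sp18 and sp36 is the node subtending (((((sp54,sp5),sp46),sp38),sp18),(((((sp4,sp72),sp17),(sp57,(sp53,sp52))),sp65),((sp48,(sp45,sp25)),((sp1,sp71),sp36)))).
From sp18 up to that node: 2 branches. From sp36 up to the same node: 4 branches. Total: 2 + 4 = 6.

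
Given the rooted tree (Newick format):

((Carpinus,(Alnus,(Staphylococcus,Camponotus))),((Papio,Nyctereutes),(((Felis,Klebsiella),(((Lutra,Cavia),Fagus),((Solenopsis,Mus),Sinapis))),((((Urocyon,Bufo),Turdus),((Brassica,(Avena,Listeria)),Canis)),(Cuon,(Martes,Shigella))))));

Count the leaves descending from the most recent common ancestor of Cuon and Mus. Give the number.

The MRCA of Cuon and Mus is the node subtending (((Felis,Klebsiella),(((Lutra,Cavia),Fagus),((Solenopsis,Mus),Sinapis))),((((Urocyon,Bufo),Turdus),((Brassica,(Avena,Listeria)),Canis)),(Cuon,(Martes,Shigella)))).
That clade contains 18 terminal taxa: Avena, Brassica, Bufo, Canis, Cavia, Cuon, Fagus, Felis, Klebsiella, Listeria, Lutra, Martes, Mus, Shigella, Sinapis, Solenopsis, Turdus, Urocyon.

18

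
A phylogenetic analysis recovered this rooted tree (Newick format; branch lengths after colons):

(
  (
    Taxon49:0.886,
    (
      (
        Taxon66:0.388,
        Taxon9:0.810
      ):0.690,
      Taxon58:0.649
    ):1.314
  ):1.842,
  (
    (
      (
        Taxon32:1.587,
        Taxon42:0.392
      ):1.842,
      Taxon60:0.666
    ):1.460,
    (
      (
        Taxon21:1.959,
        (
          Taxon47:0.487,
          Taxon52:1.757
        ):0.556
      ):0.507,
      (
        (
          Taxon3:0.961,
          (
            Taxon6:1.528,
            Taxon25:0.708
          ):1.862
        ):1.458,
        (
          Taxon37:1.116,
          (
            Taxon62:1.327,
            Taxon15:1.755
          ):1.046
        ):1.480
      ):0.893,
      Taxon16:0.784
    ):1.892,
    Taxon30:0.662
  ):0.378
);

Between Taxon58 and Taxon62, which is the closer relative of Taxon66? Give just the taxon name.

The MRCA of Taxon66 and Taxon58 subtends ((Taxon66,Taxon9),Taxon58) (3 taxa).
The MRCA of Taxon66 and Taxon62 is the root, subtending the entire tree (18 taxa).
The first is nested inside the second, so Taxon66 shares a more recent common ancestor with Taxon58.

Taxon58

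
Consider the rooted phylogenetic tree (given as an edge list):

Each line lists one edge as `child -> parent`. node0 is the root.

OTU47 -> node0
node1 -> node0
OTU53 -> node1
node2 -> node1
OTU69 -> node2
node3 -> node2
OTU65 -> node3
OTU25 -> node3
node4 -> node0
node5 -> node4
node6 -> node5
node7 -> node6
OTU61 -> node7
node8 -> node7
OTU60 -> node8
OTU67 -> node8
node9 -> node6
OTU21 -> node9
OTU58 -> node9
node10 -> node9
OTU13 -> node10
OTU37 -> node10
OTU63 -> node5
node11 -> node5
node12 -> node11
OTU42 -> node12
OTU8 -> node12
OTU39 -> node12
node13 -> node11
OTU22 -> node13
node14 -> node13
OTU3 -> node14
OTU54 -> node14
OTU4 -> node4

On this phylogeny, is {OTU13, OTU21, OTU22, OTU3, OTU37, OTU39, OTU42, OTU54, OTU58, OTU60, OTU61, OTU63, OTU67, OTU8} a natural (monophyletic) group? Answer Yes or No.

The most recent common ancestor of these taxa subtends (((OTU61,(OTU60,OTU67)),(OTU21,OTU58,(OTU13,OTU37))),OTU63,((OTU42,OTU8,OTU39),(OTU22,(OTU3,OTU54)))).
That clade has exactly 14 tips — every listed taxon and nothing else — so the group is monophyletic.

Yes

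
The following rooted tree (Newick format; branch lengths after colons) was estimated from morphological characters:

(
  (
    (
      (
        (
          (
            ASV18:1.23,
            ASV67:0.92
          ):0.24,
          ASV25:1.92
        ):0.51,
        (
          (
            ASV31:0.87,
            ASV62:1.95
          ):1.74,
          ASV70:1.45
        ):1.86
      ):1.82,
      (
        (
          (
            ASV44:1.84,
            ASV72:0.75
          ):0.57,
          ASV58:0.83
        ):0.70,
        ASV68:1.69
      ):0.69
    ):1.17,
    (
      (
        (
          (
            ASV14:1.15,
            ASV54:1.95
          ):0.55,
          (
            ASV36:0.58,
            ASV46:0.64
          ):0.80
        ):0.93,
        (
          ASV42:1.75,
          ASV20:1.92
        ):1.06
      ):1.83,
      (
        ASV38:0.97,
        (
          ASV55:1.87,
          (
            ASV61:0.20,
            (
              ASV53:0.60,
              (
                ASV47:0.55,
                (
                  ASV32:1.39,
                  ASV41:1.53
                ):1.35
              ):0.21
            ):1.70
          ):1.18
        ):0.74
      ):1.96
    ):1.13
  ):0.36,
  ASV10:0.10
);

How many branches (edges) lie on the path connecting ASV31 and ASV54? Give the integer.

10

The MRCA of ASV31 and ASV54 is the node subtending (((((ASV18,ASV67),ASV25),((ASV31,ASV62),ASV70)),(((ASV44,ASV72),ASV58),ASV68)),((((ASV14,ASV54),(ASV36,ASV46)),(ASV42,ASV20)),(ASV38,(ASV55,(ASV61,(ASV53,(ASV47,(ASV32,ASV41)))))))).
From ASV31 up to that node: 5 branches. From ASV54 up to the same node: 5 branches. Total: 5 + 5 = 10.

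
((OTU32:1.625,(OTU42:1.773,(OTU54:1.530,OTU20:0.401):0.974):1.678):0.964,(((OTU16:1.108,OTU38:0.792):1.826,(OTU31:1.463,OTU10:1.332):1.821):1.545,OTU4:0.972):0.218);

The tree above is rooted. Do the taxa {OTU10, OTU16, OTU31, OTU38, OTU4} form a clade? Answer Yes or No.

The most recent common ancestor of these taxa subtends (((OTU16,OTU38),(OTU31,OTU10)),OTU4).
That clade has exactly 5 tips — every listed taxon and nothing else — so the group is monophyletic.

Yes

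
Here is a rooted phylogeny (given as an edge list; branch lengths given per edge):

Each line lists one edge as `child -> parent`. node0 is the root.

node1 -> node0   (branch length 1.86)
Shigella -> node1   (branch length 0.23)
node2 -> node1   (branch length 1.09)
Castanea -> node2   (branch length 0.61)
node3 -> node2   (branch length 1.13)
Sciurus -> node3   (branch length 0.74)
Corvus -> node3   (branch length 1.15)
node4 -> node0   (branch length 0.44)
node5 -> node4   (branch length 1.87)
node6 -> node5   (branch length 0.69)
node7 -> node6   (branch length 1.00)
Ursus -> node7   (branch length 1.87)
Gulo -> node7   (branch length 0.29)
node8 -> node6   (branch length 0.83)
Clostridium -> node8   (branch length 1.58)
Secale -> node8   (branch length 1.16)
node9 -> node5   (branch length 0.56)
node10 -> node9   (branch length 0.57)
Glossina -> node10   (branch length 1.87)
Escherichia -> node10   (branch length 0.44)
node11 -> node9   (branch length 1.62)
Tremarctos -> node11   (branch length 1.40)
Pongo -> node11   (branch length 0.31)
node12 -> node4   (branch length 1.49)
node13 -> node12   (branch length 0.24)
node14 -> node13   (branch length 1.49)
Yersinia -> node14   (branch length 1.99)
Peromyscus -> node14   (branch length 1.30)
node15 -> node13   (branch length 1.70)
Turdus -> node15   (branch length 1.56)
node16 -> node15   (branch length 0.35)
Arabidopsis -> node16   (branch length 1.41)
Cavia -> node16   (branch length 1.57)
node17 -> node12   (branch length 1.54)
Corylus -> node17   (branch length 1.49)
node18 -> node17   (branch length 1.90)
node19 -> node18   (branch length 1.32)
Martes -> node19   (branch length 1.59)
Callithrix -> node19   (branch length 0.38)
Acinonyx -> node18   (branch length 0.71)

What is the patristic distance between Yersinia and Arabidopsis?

The path runs Yersinia → … → MRCA → … → Arabidopsis; the MRCA is the node subtending ((Yersinia,Peromyscus),(Turdus,(Arabidopsis,Cavia))).
Branch lengths along that path: 1.99 + 1.49 + 1.70 + 0.35 + 1.41 = 6.94.

6.94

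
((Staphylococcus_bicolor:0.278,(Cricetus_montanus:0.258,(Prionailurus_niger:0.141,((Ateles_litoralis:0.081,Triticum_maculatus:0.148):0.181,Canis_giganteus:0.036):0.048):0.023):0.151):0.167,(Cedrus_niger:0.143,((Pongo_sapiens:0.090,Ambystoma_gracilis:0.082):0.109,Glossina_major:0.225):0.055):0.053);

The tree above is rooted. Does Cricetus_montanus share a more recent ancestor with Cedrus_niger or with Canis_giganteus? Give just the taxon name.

Canis_giganteus

The MRCA of Cricetus_montanus and Canis_giganteus subtends (Cricetus_montanus,(Prionailurus_niger,((Ateles_litoralis,Triticum_maculatus),Canis_giganteus))) (5 taxa).
The MRCA of Cricetus_montanus and Cedrus_niger is the root, subtending the entire tree (10 taxa).
The first is nested inside the second, so Cricetus_montanus shares a more recent common ancestor with Canis_giganteus.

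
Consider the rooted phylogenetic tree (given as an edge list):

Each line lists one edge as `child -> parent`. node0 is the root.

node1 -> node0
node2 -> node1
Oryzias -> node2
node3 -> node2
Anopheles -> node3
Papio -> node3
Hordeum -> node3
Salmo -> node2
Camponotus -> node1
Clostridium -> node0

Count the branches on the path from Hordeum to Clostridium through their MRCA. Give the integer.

The MRCA of Hordeum and Clostridium is the root of the tree.
From Hordeum up to that node: 4 branches. From Clostridium up to the same node: 1 branch. Total: 4 + 1 = 5.

5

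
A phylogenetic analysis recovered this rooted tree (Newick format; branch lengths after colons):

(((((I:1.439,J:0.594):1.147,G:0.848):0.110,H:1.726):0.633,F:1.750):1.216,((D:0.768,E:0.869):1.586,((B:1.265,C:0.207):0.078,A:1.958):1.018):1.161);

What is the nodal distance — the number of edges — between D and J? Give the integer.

The MRCA of D and J is the root of the tree.
From D up to that node: 3 branches. From J up to the same node: 5 branches. Total: 3 + 5 = 8.

8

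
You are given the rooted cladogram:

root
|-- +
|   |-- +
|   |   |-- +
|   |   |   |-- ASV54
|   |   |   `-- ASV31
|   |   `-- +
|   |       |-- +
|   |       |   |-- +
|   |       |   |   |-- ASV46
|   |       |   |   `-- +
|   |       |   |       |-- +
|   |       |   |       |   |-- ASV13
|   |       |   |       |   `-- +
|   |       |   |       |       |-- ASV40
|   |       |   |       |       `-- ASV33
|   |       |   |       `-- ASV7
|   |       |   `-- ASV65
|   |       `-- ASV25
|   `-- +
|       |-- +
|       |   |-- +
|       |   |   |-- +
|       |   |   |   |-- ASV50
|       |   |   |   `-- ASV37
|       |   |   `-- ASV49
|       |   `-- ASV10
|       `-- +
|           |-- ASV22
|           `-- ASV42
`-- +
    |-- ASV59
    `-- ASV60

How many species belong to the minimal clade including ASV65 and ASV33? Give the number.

6

The MRCA of ASV65 and ASV33 is the node subtending ((ASV46,((ASV13,(ASV40,ASV33)),ASV7)),ASV65).
That clade contains 6 terminal taxa: ASV13, ASV33, ASV40, ASV46, ASV65, ASV7.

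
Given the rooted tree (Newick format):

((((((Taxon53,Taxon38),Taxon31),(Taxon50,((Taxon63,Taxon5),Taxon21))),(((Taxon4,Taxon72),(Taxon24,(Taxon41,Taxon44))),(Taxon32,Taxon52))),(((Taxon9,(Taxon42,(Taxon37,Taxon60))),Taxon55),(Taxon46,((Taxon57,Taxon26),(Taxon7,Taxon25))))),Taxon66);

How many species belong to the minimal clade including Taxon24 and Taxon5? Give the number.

The MRCA of Taxon24 and Taxon5 is the node subtending ((((Taxon53,Taxon38),Taxon31),(Taxon50,((Taxon63,Taxon5),Taxon21))),(((Taxon4,Taxon72),(Taxon24,(Taxon41,Taxon44))),(Taxon32,Taxon52))).
That clade contains 14 terminal taxa: Taxon21, Taxon24, Taxon31, Taxon32, Taxon38, Taxon4, Taxon41, Taxon44, Taxon5, Taxon50, Taxon52, Taxon53, Taxon63, Taxon72.

14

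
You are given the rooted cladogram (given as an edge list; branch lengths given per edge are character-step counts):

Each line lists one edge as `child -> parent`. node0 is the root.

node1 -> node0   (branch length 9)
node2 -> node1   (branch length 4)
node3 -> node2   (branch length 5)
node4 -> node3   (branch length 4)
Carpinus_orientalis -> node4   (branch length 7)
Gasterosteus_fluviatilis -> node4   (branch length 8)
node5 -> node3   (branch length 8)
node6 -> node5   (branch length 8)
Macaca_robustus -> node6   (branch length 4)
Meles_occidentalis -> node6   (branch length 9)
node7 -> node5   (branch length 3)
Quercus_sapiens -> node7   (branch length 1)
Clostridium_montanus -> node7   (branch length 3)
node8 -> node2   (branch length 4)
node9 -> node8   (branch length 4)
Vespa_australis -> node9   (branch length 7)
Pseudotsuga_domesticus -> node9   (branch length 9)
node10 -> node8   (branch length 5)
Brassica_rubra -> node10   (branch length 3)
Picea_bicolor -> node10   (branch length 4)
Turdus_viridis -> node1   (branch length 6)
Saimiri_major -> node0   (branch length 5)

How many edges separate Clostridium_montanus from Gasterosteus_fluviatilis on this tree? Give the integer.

5

The MRCA of Clostridium_montanus and Gasterosteus_fluviatilis is the node subtending ((Carpinus_orientalis,Gasterosteus_fluviatilis),((Macaca_robustus,Meles_occidentalis),(Quercus_sapiens,Clostridium_montanus))).
From Clostridium_montanus up to that node: 3 branches. From Gasterosteus_fluviatilis up to the same node: 2 branches. Total: 3 + 2 = 5.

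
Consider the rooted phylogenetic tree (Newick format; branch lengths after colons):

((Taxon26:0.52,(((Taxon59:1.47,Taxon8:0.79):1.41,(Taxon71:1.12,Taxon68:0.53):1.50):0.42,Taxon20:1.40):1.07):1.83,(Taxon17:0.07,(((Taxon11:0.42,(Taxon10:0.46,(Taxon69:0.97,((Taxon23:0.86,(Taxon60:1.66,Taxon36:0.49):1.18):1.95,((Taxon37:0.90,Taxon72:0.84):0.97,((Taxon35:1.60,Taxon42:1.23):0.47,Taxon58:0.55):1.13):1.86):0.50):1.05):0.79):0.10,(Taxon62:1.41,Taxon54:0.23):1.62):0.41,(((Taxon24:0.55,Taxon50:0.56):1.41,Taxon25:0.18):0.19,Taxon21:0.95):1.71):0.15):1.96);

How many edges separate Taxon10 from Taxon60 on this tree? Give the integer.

6

The MRCA of Taxon10 and Taxon60 is the node subtending (Taxon10,(Taxon69,((Taxon23,(Taxon60,Taxon36)),((Taxon37,Taxon72),((Taxon35,Taxon42),Taxon58))))).
From Taxon10 up to that node: 1 branch. From Taxon60 up to the same node: 5 branches. Total: 1 + 5 = 6.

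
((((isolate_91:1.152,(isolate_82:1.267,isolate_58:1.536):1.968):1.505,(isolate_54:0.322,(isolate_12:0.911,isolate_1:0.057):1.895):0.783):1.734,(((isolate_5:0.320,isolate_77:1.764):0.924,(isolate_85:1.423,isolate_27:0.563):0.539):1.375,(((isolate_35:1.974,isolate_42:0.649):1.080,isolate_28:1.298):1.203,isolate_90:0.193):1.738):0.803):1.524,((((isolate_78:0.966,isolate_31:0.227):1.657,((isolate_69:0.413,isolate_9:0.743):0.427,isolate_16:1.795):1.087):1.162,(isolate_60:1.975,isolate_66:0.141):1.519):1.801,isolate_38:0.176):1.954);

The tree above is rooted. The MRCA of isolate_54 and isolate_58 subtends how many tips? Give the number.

The MRCA of isolate_54 and isolate_58 is the node subtending ((isolate_91,(isolate_82,isolate_58)),(isolate_54,(isolate_12,isolate_1))).
That clade contains 6 terminal taxa: isolate_1, isolate_12, isolate_54, isolate_58, isolate_82, isolate_91.

6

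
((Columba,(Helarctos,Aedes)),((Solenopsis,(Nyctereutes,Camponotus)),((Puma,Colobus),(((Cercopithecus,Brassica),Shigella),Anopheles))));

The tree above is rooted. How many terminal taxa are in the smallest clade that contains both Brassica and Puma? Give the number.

6

The MRCA of Brassica and Puma is the node subtending ((Puma,Colobus),(((Cercopithecus,Brassica),Shigella),Anopheles)).
That clade contains 6 terminal taxa: Anopheles, Brassica, Cercopithecus, Colobus, Puma, Shigella.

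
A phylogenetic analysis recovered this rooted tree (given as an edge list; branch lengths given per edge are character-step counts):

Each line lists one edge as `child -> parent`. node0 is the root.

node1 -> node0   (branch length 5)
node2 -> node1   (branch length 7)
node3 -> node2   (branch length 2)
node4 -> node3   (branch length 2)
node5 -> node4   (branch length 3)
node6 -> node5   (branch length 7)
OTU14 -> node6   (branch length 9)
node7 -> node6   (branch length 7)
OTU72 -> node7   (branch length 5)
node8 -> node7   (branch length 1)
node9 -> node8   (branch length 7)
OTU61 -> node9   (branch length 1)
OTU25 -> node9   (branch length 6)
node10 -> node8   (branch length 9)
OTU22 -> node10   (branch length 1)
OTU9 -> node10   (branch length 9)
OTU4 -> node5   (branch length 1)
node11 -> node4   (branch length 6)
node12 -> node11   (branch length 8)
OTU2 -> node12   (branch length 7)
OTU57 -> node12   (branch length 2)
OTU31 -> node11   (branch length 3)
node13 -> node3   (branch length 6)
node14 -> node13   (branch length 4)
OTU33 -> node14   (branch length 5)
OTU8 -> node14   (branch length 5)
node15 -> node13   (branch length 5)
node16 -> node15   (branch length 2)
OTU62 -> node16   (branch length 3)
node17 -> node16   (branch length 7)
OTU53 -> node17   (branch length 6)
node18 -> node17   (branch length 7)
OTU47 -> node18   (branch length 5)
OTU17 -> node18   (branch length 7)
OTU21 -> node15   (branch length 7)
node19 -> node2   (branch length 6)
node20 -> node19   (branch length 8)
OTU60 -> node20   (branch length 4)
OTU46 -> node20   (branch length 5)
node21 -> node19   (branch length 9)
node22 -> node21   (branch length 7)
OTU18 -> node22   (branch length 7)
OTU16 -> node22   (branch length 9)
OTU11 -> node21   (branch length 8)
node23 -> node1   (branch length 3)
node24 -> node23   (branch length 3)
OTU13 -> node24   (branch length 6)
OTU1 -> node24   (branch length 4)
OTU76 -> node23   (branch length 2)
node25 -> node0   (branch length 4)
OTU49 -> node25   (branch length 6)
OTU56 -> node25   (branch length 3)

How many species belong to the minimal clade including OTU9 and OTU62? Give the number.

The MRCA of OTU9 and OTU62 is the node subtending ((((OTU14,(OTU72,((OTU61,OTU25),(OTU22,OTU9)))),OTU4),((OTU2,OTU57),OTU31)),((OTU33,OTU8),((OTU62,(OTU53,(OTU47,OTU17))),OTU21))).
That clade contains 17 terminal taxa: OTU14, OTU17, OTU2, OTU21, OTU22, OTU25, OTU31, OTU33, OTU4, OTU47, OTU53, OTU57, OTU61, OTU62, OTU72, OTU8, OTU9.

17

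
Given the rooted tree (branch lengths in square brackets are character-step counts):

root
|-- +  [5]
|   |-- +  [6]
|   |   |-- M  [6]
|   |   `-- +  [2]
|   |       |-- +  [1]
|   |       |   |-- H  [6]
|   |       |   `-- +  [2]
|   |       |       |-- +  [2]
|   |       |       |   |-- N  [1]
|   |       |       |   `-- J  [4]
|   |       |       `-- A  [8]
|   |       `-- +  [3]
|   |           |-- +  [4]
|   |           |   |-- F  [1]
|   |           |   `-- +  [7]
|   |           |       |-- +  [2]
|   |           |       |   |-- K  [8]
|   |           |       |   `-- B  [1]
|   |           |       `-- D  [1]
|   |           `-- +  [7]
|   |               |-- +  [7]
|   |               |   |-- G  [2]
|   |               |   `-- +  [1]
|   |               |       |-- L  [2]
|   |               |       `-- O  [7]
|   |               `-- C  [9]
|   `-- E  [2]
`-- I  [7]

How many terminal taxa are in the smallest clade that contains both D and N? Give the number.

The MRCA of D and N is the node subtending ((H,((N,J),A)),((F,((K,B),D)),((G,(L,O)),C))).
That clade contains 12 terminal taxa: A, B, C, D, F, G, H, J, K, L, N, O.

12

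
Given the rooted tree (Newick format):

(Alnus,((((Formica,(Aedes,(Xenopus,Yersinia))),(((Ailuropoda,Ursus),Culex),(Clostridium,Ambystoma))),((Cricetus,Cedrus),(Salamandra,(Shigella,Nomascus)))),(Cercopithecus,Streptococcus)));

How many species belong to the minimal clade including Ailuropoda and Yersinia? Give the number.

9

The MRCA of Ailuropoda and Yersinia is the node subtending ((Formica,(Aedes,(Xenopus,Yersinia))),(((Ailuropoda,Ursus),Culex),(Clostridium,Ambystoma))).
That clade contains 9 terminal taxa: Aedes, Ailuropoda, Ambystoma, Clostridium, Culex, Formica, Ursus, Xenopus, Yersinia.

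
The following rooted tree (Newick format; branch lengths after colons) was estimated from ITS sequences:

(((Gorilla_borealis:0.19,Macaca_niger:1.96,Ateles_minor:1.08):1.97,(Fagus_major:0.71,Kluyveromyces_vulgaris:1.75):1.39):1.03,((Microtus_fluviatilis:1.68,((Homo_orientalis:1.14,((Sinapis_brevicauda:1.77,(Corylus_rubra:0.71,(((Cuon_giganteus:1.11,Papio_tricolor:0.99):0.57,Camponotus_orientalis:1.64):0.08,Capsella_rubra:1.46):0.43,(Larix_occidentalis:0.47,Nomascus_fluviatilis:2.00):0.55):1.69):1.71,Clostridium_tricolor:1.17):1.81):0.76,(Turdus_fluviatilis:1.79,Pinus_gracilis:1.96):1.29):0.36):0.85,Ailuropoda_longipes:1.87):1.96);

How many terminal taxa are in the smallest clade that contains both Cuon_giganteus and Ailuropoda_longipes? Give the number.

The MRCA of Cuon_giganteus and Ailuropoda_longipes is the node subtending ((Microtus_fluviatilis,((Homo_orientalis,((Sinapis_brevicauda,(Corylus_rubra,(((Cuon_giganteus,Papio_tricolor),Camponotus_orientalis),Capsella_rubra),(Larix_occidentalis,Nomascus_fluviatilis))),Clostridium_tricolor)),(Turdus_fluviatilis,Pinus_gracilis))),Ailuropoda_longipes).
That clade contains 14 terminal taxa: Ailuropoda_longipes, Camponotus_orientalis, Capsella_rubra, Clostridium_tricolor, Corylus_rubra, Cuon_giganteus, Homo_orientalis, Larix_occidentalis, Microtus_fluviatilis, Nomascus_fluviatilis, Papio_tricolor, Pinus_gracilis, Sinapis_brevicauda, Turdus_fluviatilis.

14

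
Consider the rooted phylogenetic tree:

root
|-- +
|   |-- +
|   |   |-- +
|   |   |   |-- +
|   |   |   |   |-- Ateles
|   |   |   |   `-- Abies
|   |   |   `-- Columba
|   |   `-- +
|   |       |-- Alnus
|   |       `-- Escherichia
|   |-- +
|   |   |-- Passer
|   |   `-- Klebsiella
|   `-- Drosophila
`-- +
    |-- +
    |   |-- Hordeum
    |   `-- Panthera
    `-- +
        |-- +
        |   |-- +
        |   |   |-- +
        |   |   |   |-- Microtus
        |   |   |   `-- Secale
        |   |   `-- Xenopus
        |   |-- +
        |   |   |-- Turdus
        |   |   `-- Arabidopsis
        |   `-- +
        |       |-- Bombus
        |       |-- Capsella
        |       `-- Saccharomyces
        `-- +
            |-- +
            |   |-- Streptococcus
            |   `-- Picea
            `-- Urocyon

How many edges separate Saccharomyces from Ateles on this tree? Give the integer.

The MRCA of Saccharomyces and Ateles is the root of the tree.
From Saccharomyces up to that node: 5 branches. From Ateles up to the same node: 5 branches. Total: 5 + 5 = 10.

10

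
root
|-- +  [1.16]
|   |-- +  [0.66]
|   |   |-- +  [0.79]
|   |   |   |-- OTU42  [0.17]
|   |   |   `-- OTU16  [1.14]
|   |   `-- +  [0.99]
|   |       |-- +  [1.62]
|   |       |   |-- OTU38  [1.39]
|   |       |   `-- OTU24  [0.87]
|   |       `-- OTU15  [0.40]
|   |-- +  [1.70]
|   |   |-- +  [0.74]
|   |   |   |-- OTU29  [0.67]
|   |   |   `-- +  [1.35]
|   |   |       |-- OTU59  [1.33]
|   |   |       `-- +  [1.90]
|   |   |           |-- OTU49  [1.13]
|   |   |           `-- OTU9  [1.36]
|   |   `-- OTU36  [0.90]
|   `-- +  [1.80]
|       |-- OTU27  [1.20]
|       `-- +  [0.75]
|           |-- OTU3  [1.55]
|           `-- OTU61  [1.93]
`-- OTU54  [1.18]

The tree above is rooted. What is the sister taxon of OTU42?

OTU42 attaches to the tree at the node subtending (OTU42,OTU16).
The other lineage descending from that same node — the sister group — is the single tip OTU16.

OTU16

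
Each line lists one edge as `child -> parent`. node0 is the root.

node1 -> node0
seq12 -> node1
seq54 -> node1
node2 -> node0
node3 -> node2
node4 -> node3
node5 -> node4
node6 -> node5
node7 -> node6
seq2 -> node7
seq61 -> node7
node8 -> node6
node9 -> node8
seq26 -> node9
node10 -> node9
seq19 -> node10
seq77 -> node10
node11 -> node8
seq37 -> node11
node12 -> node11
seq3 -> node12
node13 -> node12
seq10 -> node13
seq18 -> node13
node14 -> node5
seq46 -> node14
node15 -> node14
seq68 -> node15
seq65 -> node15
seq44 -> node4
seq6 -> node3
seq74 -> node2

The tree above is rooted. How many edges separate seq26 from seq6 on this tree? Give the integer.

7

The MRCA of seq26 and seq6 is the node subtending (((((seq2,seq61),((seq26,(seq19,seq77)),(seq37,(seq3,(seq10,seq18))))),(seq46,(seq68,seq65))),seq44),seq6).
From seq26 up to that node: 6 branches. From seq6 up to the same node: 1 branch. Total: 6 + 1 = 7.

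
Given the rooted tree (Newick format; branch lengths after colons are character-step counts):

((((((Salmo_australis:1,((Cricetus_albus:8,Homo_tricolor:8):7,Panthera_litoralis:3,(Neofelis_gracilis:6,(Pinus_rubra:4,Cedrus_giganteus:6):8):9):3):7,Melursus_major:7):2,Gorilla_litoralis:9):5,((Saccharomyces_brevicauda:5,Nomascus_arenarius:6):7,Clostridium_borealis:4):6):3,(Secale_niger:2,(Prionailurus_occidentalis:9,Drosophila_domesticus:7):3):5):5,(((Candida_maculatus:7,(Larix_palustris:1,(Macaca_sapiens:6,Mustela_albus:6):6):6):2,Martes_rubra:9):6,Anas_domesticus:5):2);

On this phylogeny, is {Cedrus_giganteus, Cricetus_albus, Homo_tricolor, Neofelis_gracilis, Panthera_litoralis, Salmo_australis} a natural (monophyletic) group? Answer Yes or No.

The MRCA of the listed taxa subtends (Salmo_australis,((Cricetus_albus,Homo_tricolor),Panthera_litoralis,(Neofelis_gracilis,(Pinus_rubra,Cedrus_giganteus)))).
That clade also contains Pinus_rubra, which is not in the proposed group, so the group is not monophyletic.

No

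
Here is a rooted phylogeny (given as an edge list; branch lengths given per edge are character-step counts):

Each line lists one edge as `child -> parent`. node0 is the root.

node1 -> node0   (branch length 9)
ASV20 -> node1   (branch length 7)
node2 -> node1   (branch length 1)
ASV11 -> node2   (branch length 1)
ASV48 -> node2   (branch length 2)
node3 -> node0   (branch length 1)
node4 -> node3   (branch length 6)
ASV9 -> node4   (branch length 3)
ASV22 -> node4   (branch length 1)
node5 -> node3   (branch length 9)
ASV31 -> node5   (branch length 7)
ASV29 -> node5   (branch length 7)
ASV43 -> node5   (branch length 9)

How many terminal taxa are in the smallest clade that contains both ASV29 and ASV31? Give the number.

3

The MRCA of ASV29 and ASV31 is the node subtending (ASV31,ASV29,ASV43).
That clade contains 3 terminal taxa: ASV29, ASV31, ASV43.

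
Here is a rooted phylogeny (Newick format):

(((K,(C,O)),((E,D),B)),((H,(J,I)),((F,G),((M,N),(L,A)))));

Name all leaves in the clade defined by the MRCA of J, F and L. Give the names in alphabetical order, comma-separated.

Tracing J: it sits inside (J,I).
Tracing F: it sits inside (F,G).
Tracing L: it sits inside (L,A).
The smallest clade enclosing all 3 is ((H,(J,I)),((F,G),((M,N),(L,A)))); the answer is its 9 terminal taxa in alphabetical order.

A, F, G, H, I, J, L, M, N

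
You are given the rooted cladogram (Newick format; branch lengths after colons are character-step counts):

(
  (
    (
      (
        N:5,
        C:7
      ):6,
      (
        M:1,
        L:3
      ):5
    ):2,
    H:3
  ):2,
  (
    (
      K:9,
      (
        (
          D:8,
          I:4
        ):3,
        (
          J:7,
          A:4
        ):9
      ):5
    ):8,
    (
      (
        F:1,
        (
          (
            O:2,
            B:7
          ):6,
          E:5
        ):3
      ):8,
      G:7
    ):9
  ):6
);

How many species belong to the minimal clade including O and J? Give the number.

10

The MRCA of O and J is the node subtending ((K,((D,I),(J,A))),((F,((O,B),E)),G)).
That clade contains 10 terminal taxa: A, B, D, E, F, G, I, J, K, O.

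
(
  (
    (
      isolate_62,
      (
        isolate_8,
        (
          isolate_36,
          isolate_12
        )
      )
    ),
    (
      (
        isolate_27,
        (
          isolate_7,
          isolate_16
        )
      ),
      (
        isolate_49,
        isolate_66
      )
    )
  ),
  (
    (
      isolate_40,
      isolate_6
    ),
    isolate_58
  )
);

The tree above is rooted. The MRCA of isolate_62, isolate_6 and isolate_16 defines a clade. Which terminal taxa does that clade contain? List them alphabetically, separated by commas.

Tracing isolate_62: it sits inside (isolate_62,(isolate_8,(isolate_36,isolate_12))).
Tracing isolate_6: it sits inside (isolate_40,isolate_6).
Tracing isolate_16: it sits inside (isolate_7,isolate_16).
The smallest clade enclosing all 3 is the whole tree (their MRCA is the root), so the answer is all 12 tips in alphabetical order.

isolate_12, isolate_16, isolate_27, isolate_36, isolate_40, isolate_49, isolate_58, isolate_6, isolate_62, isolate_66, isolate_7, isolate_8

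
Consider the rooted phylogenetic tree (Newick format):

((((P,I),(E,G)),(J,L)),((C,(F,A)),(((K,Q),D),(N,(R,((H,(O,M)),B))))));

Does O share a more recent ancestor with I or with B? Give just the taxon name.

B

The MRCA of O and B subtends ((H,(O,M)),B) (4 taxa).
The MRCA of O and I is the root, subtending the entire tree (18 taxa).
The first is nested inside the second, so O shares a more recent common ancestor with B.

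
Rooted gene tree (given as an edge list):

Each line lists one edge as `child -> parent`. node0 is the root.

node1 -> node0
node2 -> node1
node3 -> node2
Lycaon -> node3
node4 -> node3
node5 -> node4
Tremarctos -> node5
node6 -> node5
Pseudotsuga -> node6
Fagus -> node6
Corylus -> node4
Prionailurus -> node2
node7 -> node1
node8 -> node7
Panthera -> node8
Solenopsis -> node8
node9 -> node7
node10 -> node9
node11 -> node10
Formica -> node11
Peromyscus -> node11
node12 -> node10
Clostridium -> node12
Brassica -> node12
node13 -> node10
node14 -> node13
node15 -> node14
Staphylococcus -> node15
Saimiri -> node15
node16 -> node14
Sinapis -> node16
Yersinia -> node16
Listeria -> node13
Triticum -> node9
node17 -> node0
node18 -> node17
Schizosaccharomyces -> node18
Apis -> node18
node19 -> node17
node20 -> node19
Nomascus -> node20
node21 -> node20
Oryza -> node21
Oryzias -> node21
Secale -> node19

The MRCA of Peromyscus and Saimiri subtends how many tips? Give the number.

9

The MRCA of Peromyscus and Saimiri is the node subtending ((Formica,Peromyscus),(Clostridium,Brassica),(((Staphylococcus,Saimiri),(Sinapis,Yersinia)),Listeria)).
That clade contains 9 terminal taxa: Brassica, Clostridium, Formica, Listeria, Peromyscus, Saimiri, Sinapis, Staphylococcus, Yersinia.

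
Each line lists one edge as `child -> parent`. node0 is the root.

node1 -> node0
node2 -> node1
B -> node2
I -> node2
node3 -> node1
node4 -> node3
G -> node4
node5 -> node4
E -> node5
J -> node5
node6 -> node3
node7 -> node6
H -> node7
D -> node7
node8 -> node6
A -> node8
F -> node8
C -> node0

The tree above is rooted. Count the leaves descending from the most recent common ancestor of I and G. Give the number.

The MRCA of I and G is the node subtending ((B,I),((G,(E,J)),((H,D),(A,F)))).
That clade contains 9 terminal taxa: A, B, D, E, F, G, H, I, J.

9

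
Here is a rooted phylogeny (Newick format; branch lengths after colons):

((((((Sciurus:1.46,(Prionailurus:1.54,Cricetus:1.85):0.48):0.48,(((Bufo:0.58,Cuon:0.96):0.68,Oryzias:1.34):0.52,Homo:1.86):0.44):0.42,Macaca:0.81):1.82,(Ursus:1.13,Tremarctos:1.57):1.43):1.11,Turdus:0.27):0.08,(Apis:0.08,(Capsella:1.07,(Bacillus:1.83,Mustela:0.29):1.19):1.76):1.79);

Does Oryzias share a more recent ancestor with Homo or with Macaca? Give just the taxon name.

Homo

The MRCA of Oryzias and Homo subtends (((Bufo,Cuon),Oryzias),Homo) (4 taxa).
The MRCA of Oryzias and Macaca subtends (((Sciurus,(Prionailurus,Cricetus)),(((Bufo,Cuon),Oryzias),Homo)),Macaca) (8 taxa).
The first is nested inside the second, so Oryzias shares a more recent common ancestor with Homo.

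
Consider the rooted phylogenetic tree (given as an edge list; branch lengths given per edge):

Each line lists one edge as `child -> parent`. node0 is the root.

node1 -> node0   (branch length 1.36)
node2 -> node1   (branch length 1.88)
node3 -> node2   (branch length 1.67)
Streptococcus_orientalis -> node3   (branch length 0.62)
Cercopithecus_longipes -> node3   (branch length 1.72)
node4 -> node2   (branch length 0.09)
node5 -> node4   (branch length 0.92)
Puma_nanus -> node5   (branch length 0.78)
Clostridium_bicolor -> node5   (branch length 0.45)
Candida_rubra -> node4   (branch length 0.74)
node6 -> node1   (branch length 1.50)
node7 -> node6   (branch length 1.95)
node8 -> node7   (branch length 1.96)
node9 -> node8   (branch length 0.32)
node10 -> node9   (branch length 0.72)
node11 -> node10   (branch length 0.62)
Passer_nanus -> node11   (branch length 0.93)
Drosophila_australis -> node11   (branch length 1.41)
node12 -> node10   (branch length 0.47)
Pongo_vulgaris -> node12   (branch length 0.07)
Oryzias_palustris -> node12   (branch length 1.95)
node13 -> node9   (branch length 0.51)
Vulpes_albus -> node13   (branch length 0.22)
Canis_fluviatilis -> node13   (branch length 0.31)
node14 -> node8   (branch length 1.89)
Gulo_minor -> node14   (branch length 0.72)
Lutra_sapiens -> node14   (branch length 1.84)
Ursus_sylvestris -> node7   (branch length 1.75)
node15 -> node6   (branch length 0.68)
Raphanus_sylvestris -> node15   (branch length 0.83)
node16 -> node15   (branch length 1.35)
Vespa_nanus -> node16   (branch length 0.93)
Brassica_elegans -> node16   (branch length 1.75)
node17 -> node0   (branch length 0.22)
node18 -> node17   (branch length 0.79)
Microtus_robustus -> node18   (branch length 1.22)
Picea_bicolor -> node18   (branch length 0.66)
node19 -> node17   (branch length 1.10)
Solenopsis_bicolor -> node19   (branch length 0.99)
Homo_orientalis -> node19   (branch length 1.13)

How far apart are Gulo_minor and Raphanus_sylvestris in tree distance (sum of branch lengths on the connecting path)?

8.03

The path runs Gulo_minor → … → MRCA → … → Raphanus_sylvestris; the MRCA is the node subtending ((((((Passer_nanus,Drosophila_australis),(Pongo_vulgaris,Oryzias_palustris)),(Vulpes_albus,Canis_fluviatilis)),(Gulo_minor,Lutra_sapiens)),Ursus_sylvestris),(Raphanus_sylvestris,(Vespa_nanus,Brassica_elegans))).
Branch lengths along that path: 0.72 + 1.89 + 1.96 + 1.95 + 0.68 + 0.83 = 8.03.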